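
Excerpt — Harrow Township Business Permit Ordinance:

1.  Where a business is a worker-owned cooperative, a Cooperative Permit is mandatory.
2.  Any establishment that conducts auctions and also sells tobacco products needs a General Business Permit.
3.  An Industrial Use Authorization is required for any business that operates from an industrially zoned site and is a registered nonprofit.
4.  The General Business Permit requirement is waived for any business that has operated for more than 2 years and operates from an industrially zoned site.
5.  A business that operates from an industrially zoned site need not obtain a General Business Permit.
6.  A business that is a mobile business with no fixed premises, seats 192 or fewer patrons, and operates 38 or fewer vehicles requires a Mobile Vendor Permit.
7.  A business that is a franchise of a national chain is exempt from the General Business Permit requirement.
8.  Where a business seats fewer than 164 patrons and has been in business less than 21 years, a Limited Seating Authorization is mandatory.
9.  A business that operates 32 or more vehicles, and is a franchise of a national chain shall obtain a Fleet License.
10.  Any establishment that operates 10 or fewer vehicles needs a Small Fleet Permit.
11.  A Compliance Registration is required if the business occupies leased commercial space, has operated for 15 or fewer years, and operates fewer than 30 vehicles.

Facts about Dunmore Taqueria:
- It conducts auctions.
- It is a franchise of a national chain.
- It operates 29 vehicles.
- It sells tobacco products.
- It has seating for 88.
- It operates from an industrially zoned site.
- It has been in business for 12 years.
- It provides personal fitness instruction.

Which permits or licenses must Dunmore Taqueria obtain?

Limited Seating Authorization

1. is a franchise of a national chain (not: is a worker-owned cooperative) → Cooperative Permit not required.
2. conducts auctions; sells tobacco products → General Business Permit required.
3. operates from an industrially zoned site; is a franchise of a national chain (not: is a registered nonprofit) → Industrial Use Authorization not required.
4. years in business 12 > 2; operates from an industrially zoned site → exempt from General Business Permit.
5. operates from an industrially zoned site → exempt from General Business Permit.
6. operates from an industrially zoned site (not: is a mobile business with no fixed premises); seating 88 ≤ 192; vehicles 29 ≤ 38 → Mobile Vendor Permit not required.
7. is a franchise of a national chain → exempt from General Business Permit.
8. seating 88 < 164; years in business 12 < 21 → Limited Seating Authorization required.
9. vehicles 29 < 32; is a franchise of a national chain → Fleet License not required.
10. vehicles 29 > 10 → Small Fleet Permit not required.
11. operates from an industrially zoned site (not: occupies leased commercial space); years in business 12 ≤ 15; vehicles 29 < 30 → Compliance Registration not required.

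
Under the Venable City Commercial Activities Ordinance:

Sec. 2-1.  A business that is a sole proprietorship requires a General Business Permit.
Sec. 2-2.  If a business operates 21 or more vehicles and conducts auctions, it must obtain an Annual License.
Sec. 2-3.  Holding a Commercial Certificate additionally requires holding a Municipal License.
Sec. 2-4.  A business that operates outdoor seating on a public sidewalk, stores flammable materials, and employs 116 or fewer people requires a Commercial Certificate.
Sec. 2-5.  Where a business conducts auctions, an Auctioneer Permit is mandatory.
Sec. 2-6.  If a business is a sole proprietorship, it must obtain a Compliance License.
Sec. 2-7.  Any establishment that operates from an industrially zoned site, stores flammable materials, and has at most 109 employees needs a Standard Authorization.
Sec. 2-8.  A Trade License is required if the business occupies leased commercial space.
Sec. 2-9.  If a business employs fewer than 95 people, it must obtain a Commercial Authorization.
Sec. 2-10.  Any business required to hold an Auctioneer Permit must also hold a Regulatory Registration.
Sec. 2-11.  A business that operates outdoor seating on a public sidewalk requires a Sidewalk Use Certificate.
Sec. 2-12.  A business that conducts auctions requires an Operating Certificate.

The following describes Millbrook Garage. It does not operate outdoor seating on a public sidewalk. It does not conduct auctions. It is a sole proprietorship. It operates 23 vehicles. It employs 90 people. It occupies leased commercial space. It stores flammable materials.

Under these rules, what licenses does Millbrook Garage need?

Commercial Authorization, Compliance License, General Business Permit, Trade License

Sec. 2-1. is a sole proprietorship → General Business Permit required.
Sec. 2-2. vehicles 23 ≥ 21; does not conduct auctions → Annual License not required.
Sec. 2-3. Commercial Certificate is not required → no effect.
Sec. 2-4. does not operate outdoor seating on a public sidewalk; stores flammable materials; employees 90 ≤ 116 → Commercial Certificate not required.
Sec. 2-5. does not conduct auctions → Auctioneer Permit not required.
Sec. 2-6. is a sole proprietorship → Compliance License required.
Sec. 2-7. occupies leased commercial space (not: operates from an industrially zoned site); stores flammable materials; employees 90 ≤ 109 → Standard Authorization not required.
Sec. 2-8. occupies leased commercial space → Trade License required.
Sec. 2-9. employees 90 < 95 → Commercial Authorization required.
Sec. 2-10. Auctioneer Permit is not required → no effect.
Sec. 2-11. does not operate outdoor seating on a public sidewalk → Sidewalk Use Certificate not required.
Sec. 2-12. does not conduct auctions → Operating Certificate not required.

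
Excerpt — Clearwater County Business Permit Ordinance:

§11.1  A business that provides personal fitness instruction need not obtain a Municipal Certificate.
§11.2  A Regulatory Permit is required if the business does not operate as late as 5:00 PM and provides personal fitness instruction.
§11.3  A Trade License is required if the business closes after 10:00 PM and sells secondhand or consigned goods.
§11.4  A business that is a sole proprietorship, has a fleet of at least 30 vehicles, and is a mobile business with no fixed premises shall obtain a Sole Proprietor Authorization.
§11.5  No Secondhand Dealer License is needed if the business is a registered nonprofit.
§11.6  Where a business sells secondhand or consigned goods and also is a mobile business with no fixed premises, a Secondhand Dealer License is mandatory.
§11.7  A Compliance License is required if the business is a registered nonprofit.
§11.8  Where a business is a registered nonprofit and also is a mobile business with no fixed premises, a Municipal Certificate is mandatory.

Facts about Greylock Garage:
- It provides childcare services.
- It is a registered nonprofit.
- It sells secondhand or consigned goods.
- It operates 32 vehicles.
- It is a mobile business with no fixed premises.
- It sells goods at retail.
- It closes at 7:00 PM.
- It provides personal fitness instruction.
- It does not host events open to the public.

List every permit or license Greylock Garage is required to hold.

Compliance License

§11.1 provides personal fitness instruction → exempt from Municipal Certificate.
§11.2 closes 7:00 PM, after 5:00 PM; provides personal fitness instruction → Regulatory Permit not required.
§11.3 closes 7:00 PM, at/before 10:00 PM; sells secondhand or consigned goods → Trade License not required.
§11.4 is a registered nonprofit (not: is a sole proprietorship); vehicles 32 ≥ 30; is a mobile business with no fixed premises → Sole Proprietor Authorization not required.
§11.5 is a registered nonprofit → exempt from Secondhand Dealer License.
§11.6 sells secondhand or consigned goods; is a mobile business with no fixed premises → Secondhand Dealer License required.
§11.7 is a registered nonprofit → Compliance License required.
§11.8 is a registered nonprofit; is a mobile business with no fixed premises → Municipal Certificate required.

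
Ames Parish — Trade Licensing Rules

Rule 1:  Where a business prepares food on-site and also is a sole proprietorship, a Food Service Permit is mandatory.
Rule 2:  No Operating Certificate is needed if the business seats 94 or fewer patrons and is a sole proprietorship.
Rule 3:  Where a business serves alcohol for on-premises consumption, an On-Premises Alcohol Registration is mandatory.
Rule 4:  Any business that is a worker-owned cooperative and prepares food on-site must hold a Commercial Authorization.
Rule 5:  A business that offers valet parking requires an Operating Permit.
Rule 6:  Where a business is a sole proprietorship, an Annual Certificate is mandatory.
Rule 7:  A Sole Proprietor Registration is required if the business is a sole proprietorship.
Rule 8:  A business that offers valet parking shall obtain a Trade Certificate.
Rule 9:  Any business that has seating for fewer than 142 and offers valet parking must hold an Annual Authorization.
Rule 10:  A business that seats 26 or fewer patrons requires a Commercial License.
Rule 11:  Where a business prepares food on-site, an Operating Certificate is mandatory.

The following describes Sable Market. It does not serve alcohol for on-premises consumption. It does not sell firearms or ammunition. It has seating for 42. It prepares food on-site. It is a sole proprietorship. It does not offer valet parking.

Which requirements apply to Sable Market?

Rule 1: prepares food on-site; is a sole proprietorship → Food Service Permit required.
Rule 2: seating 42 ≤ 94; is a sole proprietorship → exempt from Operating Certificate.
Rule 3: does not serve alcohol for on-premises consumption → On-Premises Alcohol Registration not required.
Rule 4: is a sole proprietorship (not: is a worker-owned cooperative); prepares food on-site → Commercial Authorization not required.
Rule 5: does not offer valet parking → Operating Permit not required.
Rule 6: is a sole proprietorship → Annual Certificate required.
Rule 7: is a sole proprietorship → Sole Proprietor Registration required.
Rule 8: does not offer valet parking → Trade Certificate not required.
Rule 9: seating 42 < 142; does not offer valet parking → Annual Authorization not required.
Rule 10: seating 42 > 26 → Commercial License not required.
Rule 11: prepares food on-site → Operating Certificate required.

Annual Certificate, Food Service Permit, Sole Proprietor Registration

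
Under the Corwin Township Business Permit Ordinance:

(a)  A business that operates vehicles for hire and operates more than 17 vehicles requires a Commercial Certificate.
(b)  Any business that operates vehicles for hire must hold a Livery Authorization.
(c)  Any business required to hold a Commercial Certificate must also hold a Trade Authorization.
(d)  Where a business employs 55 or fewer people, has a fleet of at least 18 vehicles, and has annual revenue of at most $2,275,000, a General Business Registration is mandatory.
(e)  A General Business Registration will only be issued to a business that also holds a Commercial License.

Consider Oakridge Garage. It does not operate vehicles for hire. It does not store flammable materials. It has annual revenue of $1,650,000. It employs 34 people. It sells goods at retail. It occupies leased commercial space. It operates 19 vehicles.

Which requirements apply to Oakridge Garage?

(a) does not operate vehicles for hire; vehicles 19 > 17 → Commercial Certificate not required.
(b) does not operate vehicles for hire → Livery Authorization not required.
(c) Commercial Certificate is not required → no effect.
(d) employees 34 ≤ 55; vehicles 19 ≥ 18; revenue $1,650,000 ≤ $2,275,000 → General Business Registration required.
(e) General Business Registration is required → Commercial License also required.

Commercial License, General Business Registration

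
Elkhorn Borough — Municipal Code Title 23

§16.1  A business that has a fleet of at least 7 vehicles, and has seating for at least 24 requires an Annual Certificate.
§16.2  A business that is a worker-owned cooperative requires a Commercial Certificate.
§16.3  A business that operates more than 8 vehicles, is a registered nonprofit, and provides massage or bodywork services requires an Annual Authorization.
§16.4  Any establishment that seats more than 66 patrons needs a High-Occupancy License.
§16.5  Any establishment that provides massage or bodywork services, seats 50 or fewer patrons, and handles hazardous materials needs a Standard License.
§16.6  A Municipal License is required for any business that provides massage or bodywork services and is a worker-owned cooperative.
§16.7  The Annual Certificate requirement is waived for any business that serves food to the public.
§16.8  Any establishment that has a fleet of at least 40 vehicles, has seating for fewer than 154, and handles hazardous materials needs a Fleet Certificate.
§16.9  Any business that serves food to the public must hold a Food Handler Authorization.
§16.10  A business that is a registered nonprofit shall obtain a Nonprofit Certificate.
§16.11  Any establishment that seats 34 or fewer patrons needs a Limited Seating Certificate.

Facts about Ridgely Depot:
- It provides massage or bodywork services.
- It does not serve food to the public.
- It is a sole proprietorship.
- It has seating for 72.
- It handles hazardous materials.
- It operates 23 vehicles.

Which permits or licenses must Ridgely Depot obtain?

§16.1 vehicles 23 ≥ 7; seating 72 ≥ 24 → Annual Certificate required.
§16.2 is a sole proprietorship (not: is a worker-owned cooperative) → Commercial Certificate not required.
§16.3 vehicles 23 > 8; is a sole proprietorship (not: is a registered nonprofit); provides massage or bodywork services → Annual Authorization not required.
§16.4 seating 72 > 66 → High-Occupancy License required.
§16.5 provides massage or bodywork services; seating 72 > 50; handles hazardous materials → Standard License not required.
§16.6 provides massage or bodywork services; is a sole proprietorship (not: is a worker-owned cooperative) → Municipal License not required.
§16.7 does not serve food to the public → Annual Certificate exemption does not apply.
§16.8 vehicles 23 < 40; seating 72 < 154; handles hazardous materials → Fleet Certificate not required.
§16.9 does not serve food to the public → Food Handler Authorization not required.
§16.10 is a sole proprietorship (not: is a registered nonprofit) → Nonprofit Certificate not required.
§16.11 seating 72 > 34 → Limited Seating Certificate not required.

Annual Certificate, High-Occupancy License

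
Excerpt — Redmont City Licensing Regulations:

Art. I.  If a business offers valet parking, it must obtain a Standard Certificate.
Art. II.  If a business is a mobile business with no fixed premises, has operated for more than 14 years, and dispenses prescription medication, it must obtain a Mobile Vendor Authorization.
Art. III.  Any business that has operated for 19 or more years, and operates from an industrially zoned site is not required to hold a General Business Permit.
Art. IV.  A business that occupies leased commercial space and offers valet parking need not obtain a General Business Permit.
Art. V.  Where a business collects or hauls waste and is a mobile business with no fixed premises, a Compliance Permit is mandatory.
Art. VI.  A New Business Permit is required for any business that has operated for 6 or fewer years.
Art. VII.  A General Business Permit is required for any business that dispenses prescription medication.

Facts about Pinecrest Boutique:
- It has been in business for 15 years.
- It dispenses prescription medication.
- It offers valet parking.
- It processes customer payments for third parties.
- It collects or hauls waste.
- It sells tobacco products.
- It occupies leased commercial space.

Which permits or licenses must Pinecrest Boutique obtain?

Art. I. offers valet parking → Standard Certificate required.
Art. II. occupies leased commercial space (not: is a mobile business with no fixed premises); years in business 15 > 14; dispenses prescription medication → Mobile Vendor Authorization not required.
Art. III. years in business 15 < 19; occupies leased commercial space (not: operates from an industrially zoned site) → General Business Permit exemption does not apply.
Art. IV. occupies leased commercial space; offers valet parking → exempt from General Business Permit.
Art. V. collects or hauls waste; occupies leased commercial space (not: is a mobile business with no fixed premises) → Compliance Permit not required.
Art. VI. years in business 15 > 6 → New Business Permit not required.
Art. VII. dispenses prescription medication → General Business Permit required.

Standard Certificate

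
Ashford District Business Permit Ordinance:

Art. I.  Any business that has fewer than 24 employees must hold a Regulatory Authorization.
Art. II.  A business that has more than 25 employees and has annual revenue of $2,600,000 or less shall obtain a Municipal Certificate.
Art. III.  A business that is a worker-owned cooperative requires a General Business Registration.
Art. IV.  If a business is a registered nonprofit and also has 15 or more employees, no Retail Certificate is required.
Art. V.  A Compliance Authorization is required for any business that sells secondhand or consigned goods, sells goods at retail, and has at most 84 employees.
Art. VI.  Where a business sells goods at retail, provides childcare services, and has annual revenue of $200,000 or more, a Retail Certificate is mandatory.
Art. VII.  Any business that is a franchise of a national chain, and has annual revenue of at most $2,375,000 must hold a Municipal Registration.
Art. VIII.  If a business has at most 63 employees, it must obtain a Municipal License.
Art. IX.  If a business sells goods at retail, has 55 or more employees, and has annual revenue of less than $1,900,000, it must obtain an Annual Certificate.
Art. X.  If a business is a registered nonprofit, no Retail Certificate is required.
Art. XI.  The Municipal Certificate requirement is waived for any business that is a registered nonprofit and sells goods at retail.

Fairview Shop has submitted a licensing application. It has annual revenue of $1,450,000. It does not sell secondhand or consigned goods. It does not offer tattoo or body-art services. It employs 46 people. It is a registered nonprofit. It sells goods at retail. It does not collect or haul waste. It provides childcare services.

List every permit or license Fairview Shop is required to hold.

Municipal License

Art. I. employees 46 ≥ 24 → Regulatory Authorization not required.
Art. II. employees 46 > 25; revenue $1,450,000 ≤ $2,600,000 → Municipal Certificate required.
Art. III. is a registered nonprofit (not: is a worker-owned cooperative) → General Business Registration not required.
Art. IV. is a registered nonprofit; employees 46 ≥ 15 → exempt from Retail Certificate.
Art. V. does not sell secondhand or consigned goods; sells goods at retail; employees 46 ≤ 84 → Compliance Authorization not required.
Art. VI. sells goods at retail; provides childcare services; revenue $1,450,000 ≥ $200,000 → Retail Certificate required.
Art. VII. is a registered nonprofit (not: is a franchise of a national chain); revenue $1,450,000 ≤ $2,375,000 → Municipal Registration not required.
Art. VIII. employees 46 ≤ 63 → Municipal License required.
Art. IX. sells goods at retail; employees 46 < 55; revenue $1,450,000 < $1,900,000 → Annual Certificate not required.
Art. X. is a registered nonprofit → exempt from Retail Certificate.
Art. XI. is a registered nonprofit; sells goods at retail → exempt from Municipal Certificate.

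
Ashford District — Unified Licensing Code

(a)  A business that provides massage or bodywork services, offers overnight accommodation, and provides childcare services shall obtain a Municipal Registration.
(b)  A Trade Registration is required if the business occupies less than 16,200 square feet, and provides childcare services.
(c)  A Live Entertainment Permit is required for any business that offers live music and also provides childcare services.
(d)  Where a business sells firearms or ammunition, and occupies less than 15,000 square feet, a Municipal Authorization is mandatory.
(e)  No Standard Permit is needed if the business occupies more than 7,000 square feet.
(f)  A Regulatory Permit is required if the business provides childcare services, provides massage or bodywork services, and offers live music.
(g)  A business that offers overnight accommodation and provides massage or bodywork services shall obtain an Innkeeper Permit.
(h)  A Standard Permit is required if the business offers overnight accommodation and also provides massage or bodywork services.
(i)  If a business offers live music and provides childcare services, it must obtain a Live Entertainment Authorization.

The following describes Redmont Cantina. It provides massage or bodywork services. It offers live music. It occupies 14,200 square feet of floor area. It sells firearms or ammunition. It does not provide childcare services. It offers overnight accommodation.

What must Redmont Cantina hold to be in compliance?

Innkeeper Permit, Municipal Authorization

(a) provides massage or bodywork services; offers overnight accommodation; does not provide childcare services → Municipal Registration not required.
(b) floor area 14,200 square feet < 16,200 square feet; does not provide childcare services → Trade Registration not required.
(c) offers live music; does not provide childcare services → Live Entertainment Permit not required.
(d) sells firearms or ammunition; floor area 14,200 square feet < 15,000 square feet → Municipal Authorization required.
(e) floor area 14,200 square feet > 7,000 square feet → exempt from Standard Permit.
(f) does not provide childcare services; provides massage or bodywork services; offers live music → Regulatory Permit not required.
(g) offers overnight accommodation; provides massage or bodywork services → Innkeeper Permit required.
(h) offers overnight accommodation; provides massage or bodywork services → Standard Permit required.
(i) offers live music; does not provide childcare services → Live Entertainment Authorization not required.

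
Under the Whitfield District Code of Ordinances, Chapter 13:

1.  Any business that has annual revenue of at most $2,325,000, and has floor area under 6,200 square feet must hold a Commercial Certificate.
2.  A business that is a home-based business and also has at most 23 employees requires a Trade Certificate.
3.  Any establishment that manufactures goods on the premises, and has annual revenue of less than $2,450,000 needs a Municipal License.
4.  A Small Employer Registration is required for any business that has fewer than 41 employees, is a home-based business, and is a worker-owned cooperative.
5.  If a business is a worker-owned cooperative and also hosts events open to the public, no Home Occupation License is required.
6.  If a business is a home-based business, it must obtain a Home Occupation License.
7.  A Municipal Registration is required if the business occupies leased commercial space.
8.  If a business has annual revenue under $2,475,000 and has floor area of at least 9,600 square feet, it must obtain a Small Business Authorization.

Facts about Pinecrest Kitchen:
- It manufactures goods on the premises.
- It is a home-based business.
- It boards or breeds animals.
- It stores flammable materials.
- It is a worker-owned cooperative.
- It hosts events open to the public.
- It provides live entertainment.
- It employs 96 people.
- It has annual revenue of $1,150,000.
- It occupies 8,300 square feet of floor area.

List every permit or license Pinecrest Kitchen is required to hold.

1. revenue $1,150,000 ≤ $2,325,000; floor area 8,300 square feet ≥ 6,200 square feet → Commercial Certificate not required.
2. is a home-based business; employees 96 > 23 → Trade Certificate not required.
3. manufactures goods on the premises; revenue $1,150,000 < $2,450,000 → Municipal License required.
4. employees 96 ≥ 41; is a home-based business; is a worker-owned cooperative → Small Employer Registration not required.
5. is a worker-owned cooperative; hosts events open to the public → exempt from Home Occupation License.
6. is a home-based business → Home Occupation License required.
7. is a home-based business (not: occupies leased commercial space) → Municipal Registration not required.
8. revenue $1,150,000 < $2,475,000; floor area 8,300 square feet < 9,600 square feet → Small Business Authorization not required.

Municipal License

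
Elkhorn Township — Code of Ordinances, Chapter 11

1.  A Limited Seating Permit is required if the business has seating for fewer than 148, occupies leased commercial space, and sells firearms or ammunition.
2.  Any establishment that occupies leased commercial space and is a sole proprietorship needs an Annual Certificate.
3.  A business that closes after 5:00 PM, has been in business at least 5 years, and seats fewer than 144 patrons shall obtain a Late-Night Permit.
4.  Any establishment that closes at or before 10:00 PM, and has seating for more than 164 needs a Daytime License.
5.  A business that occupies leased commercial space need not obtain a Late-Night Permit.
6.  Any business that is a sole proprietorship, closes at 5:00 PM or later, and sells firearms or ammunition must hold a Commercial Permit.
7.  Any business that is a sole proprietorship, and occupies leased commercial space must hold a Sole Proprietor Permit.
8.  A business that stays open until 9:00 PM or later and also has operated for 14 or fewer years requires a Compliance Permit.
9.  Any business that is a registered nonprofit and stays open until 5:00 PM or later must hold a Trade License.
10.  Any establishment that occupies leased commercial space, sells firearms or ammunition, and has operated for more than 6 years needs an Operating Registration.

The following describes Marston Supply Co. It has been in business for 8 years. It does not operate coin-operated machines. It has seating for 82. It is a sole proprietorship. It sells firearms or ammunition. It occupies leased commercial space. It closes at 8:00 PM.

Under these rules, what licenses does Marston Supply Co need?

Annual Certificate, Commercial Permit, Limited Seating Permit, Operating Registration, Sole Proprietor Permit

1. seating 82 < 148; occupies leased commercial space; sells firearms or ammunition → Limited Seating Permit required.
2. occupies leased commercial space; is a sole proprietorship → Annual Certificate required.
3. closes 8:00 PM, after 5:00 PM; years in business 8 ≥ 5; seating 82 < 144 → Late-Night Permit required.
4. closes 8:00 PM, at/before 10:00 PM; seating 82 ≤ 164 → Daytime License not required.
5. occupies leased commercial space → exempt from Late-Night Permit.
6. is a sole proprietorship; closes 8:00 PM, after 5:00 PM; sells firearms or ammunition → Commercial Permit required.
7. is a sole proprietorship; occupies leased commercial space → Sole Proprietor Permit required.
8. closes 8:00 PM, at/before 9:00 PM; years in business 8 ≤ 14 → Compliance Permit not required.
9. is a sole proprietorship (not: is a registered nonprofit); closes 8:00 PM, after 5:00 PM → Trade License not required.
10. occupies leased commercial space; sells firearms or ammunition; years in business 8 > 6 → Operating Registration required.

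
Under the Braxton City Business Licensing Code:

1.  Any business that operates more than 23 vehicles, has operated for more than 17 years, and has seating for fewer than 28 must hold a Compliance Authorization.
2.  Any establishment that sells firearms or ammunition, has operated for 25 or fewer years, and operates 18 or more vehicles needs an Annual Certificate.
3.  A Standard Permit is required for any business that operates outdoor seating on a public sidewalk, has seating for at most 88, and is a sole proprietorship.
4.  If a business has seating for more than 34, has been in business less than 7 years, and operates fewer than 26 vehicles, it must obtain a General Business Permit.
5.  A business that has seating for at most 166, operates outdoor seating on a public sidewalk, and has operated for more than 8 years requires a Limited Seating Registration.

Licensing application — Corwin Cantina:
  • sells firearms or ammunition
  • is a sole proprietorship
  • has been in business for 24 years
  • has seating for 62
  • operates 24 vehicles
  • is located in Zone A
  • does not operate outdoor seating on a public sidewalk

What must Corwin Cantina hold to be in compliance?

1. vehicles 24 > 23; years in business 24 > 17; seating 62 ≥ 28 → Compliance Authorization not required.
2. sells firearms or ammunition; years in business 24 ≤ 25; vehicles 24 ≥ 18 → Annual Certificate required.
3. does not operate outdoor seating on a public sidewalk; seating 62 ≤ 88; is a sole proprietorship → Standard Permit not required.
4. seating 62 > 34; years in business 24 ≥ 7; vehicles 24 < 26 → General Business Permit not required.
5. seating 62 ≤ 166; does not operate outdoor seating on a public sidewalk; years in business 24 > 8 → Limited Seating Registration not required.

Annual Certificate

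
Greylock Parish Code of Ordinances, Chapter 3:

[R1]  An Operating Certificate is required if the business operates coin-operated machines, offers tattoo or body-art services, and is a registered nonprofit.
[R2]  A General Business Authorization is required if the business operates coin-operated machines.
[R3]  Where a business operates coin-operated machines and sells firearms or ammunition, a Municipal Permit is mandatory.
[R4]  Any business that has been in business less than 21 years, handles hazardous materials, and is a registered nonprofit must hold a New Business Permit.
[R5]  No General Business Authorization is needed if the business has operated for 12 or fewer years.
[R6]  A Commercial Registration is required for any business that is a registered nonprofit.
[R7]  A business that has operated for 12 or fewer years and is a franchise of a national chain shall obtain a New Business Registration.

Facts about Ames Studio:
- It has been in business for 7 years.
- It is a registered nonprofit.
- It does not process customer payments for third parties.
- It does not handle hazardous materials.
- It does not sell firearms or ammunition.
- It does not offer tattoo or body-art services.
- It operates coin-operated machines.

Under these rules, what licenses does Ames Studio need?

Commercial Registration

[R1] operates coin-operated machines; does not offer tattoo or body-art services; is a registered nonprofit → Operating Certificate not required.
[R2] operates coin-operated machines → General Business Authorization required.
[R3] operates coin-operated machines; does not sell firearms or ammunition → Municipal Permit not required.
[R4] years in business 7 < 21; does not handle hazardous materials; is a registered nonprofit → New Business Permit not required.
[R5] years in business 7 ≤ 12 → exempt from General Business Authorization.
[R6] is a registered nonprofit → Commercial Registration required.
[R7] years in business 7 ≤ 12; is a registered nonprofit (not: is a franchise of a national chain) → New Business Registration not required.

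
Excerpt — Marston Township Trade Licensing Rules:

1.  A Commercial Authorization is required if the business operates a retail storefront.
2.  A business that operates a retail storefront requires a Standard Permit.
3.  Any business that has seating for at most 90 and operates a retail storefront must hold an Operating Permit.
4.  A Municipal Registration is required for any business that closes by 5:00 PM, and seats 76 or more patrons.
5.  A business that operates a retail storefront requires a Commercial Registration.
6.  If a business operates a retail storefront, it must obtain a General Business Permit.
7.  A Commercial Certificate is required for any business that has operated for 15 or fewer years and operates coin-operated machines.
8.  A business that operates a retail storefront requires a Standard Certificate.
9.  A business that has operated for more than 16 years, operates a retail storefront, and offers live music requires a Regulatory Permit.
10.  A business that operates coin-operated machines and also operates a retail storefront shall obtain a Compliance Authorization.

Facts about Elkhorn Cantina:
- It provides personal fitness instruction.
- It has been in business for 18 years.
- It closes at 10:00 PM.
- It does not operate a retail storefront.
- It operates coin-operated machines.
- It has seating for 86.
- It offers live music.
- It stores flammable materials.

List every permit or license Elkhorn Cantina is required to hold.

1. does not operate a retail storefront → Commercial Authorization not required.
2. does not operate a retail storefront → Standard Permit not required.
3. seating 86 ≤ 90; does not operate a retail storefront → Operating Permit not required.
4. closes 10:00 PM, after 5:00 PM; seating 86 ≥ 76 → Municipal Registration not required.
5. does not operate a retail storefront → Commercial Registration not required.
6. does not operate a retail storefront → General Business Permit not required.
7. years in business 18 > 15; operates coin-operated machines → Commercial Certificate not required.
8. does not operate a retail storefront → Standard Certificate not required.
9. years in business 18 > 16; does not operate a retail storefront; offers live music → Regulatory Permit not required.
10. operates coin-operated machines; does not operate a retail storefront → Compliance Authorization not required.

None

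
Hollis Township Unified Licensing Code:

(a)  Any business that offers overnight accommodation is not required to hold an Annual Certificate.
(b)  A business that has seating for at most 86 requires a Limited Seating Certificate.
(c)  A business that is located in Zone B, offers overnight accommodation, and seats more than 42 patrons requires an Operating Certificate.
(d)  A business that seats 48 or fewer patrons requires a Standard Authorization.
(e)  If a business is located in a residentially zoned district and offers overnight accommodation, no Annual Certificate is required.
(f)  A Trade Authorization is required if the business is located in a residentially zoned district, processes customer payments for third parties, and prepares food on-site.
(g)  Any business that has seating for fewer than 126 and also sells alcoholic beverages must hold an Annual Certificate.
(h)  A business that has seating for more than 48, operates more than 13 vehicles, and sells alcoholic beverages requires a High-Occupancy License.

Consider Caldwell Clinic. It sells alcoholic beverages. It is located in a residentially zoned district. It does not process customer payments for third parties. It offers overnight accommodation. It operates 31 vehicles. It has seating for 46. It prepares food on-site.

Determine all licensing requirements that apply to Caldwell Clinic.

(a) offers overnight accommodation → exempt from Annual Certificate.
(b) seating 46 ≤ 86 → Limited Seating Certificate required.
(c) is located in a residentially zoned district (not: is located in Zone B); offers overnight accommodation; seating 46 > 42 → Operating Certificate not required.
(d) seating 46 ≤ 48 → Standard Authorization required.
(e) is located in a residentially zoned district; offers overnight accommodation → exempt from Annual Certificate.
(f) is located in a residentially zoned district; does not process customer payments for third parties; prepares food on-site → Trade Authorization not required.
(g) seating 46 < 126; sells alcoholic beverages → Annual Certificate required.
(h) seating 46 ≤ 48; vehicles 31 > 13; sells alcoholic beverages → High-Occupancy License not required.

Limited Seating Certificate, Standard Authorization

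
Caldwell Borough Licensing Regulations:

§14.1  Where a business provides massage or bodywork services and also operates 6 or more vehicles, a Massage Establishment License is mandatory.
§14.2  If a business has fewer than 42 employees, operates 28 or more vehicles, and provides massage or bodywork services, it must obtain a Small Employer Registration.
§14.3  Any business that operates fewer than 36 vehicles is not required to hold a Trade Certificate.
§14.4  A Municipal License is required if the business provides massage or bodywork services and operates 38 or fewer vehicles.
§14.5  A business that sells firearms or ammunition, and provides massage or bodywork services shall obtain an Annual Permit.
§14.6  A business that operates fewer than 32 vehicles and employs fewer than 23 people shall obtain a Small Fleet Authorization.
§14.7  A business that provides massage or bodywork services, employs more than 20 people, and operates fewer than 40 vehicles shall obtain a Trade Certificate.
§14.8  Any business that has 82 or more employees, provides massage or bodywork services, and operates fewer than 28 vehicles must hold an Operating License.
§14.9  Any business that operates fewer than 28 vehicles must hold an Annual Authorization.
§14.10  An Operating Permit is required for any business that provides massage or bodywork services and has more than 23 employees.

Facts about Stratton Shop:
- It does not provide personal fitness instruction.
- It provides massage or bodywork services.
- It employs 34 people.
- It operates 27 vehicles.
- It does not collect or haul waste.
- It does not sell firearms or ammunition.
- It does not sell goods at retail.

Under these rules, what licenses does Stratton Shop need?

§14.1 provides massage or bodywork services; vehicles 27 ≥ 6 → Massage Establishment License required.
§14.2 employees 34 < 42; vehicles 27 < 28; provides massage or bodywork services → Small Employer Registration not required.
§14.3 vehicles 27 < 36 → exempt from Trade Certificate.
§14.4 provides massage or bodywork services; vehicles 27 ≤ 38 → Municipal License required.
§14.5 does not sell firearms or ammunition; provides massage or bodywork services → Annual Permit not required.
§14.6 vehicles 27 < 32; employees 34 ≥ 23 → Small Fleet Authorization not required.
§14.7 provides massage or bodywork services; employees 34 > 20; vehicles 27 < 40 → Trade Certificate required.
§14.8 employees 34 < 82; provides massage or bodywork services; vehicles 27 < 28 → Operating License not required.
§14.9 vehicles 27 < 28 → Annual Authorization required.
§14.10 provides massage or bodywork services; employees 34 > 23 → Operating Permit required.

Annual Authorization, Massage Establishment License, Municipal License, Operating Permit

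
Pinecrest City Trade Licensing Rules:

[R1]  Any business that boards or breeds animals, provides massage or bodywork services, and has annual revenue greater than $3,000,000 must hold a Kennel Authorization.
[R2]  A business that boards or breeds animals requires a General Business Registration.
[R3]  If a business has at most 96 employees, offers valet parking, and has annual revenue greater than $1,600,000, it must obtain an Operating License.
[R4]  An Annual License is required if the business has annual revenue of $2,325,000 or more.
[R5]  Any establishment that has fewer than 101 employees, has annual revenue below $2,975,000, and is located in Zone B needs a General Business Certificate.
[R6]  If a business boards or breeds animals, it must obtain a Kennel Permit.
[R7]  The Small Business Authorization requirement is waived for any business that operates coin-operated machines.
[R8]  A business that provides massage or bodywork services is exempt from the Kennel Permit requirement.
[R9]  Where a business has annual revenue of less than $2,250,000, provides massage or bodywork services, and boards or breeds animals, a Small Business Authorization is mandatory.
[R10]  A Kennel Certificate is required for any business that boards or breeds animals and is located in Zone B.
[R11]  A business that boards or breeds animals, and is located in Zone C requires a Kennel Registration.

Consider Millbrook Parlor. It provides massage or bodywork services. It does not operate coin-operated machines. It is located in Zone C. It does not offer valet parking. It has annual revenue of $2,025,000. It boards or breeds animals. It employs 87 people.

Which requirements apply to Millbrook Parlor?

General Business Registration, Kennel Registration, Small Business Authorization

[R1] boards or breeds animals; provides massage or bodywork services; revenue $2,025,000 ≤ $3,000,000 → Kennel Authorization not required.
[R2] boards or breeds animals → General Business Registration required.
[R3] employees 87 ≤ 96; does not offer valet parking; revenue $2,025,000 > $1,600,000 → Operating License not required.
[R4] revenue $2,025,000 < $2,325,000 → Annual License not required.
[R5] employees 87 < 101; revenue $2,025,000 < $2,975,000; is located in Zone C (not: is located in Zone B) → General Business Certificate not required.
[R6] boards or breeds animals → Kennel Permit required.
[R7] does not operate coin-operated machines → Small Business Authorization exemption does not apply.
[R8] provides massage or bodywork services → exempt from Kennel Permit.
[R9] revenue $2,025,000 < $2,250,000; provides massage or bodywork services; boards or breeds animals → Small Business Authorization required.
[R10] boards or breeds animals; is located in Zone C (not: is located in Zone B) → Kennel Certificate not required.
[R11] boards or breeds animals; is located in Zone C → Kennel Registration required.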